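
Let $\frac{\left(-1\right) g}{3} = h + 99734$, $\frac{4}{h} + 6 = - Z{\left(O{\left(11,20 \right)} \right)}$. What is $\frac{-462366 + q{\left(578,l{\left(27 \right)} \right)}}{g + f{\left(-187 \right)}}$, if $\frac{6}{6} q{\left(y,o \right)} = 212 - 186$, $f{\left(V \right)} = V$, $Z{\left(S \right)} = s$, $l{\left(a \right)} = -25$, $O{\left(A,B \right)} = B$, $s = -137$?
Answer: $\frac{60566540}{39219971} \approx 1.5443$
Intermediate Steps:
$Z{\left(S \right)} = -137$
$h = \frac{4}{131}$ ($h = \frac{4}{-6 - -137} = \frac{4}{-6 + 137} = \frac{4}{131} \approx 0.030534$)
$q{\left(y,o \right)} = 26$ ($q{\left(y,o \right)} = 212 - 186 = 26$)
$g = - \frac{39195474}{131}$ ($g = - 3 \left(\frac{4}{131} + 99734\right) = \left(-3\right) \frac{13065158}{131} = - \frac{39195474}{131} \approx -2.992 \cdot 10^{5}$)
$\frac{-462366 + q{\left(578,l{\left(27 \right)} \right)}}{g + f{\left(-187 \right)}} = \frac{-462366 + 26}{- \frac{39195474}{131} - 187} = - \frac{462340}{- \frac{39219971}{131}} = \left(-462340\right) \left(- \frac{131}{39219971}\right) = \frac{60566540}{39219971}$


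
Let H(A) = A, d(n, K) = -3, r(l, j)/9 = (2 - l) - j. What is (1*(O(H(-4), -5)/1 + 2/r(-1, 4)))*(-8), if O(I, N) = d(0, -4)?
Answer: 232/9 ≈ 25.778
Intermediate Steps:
r(l, j) = 18 - 9*j - 9*l (r(l, j) = 9*((2 - l) - j) = 9*(2 - j - l) = 18 - 9*j - 9*l)
O(I, N) = -3
(1*(O(H(-4), -5)/1 + 2/r(-1, 4)))*(-8) = (1*(-3/1 + 2/(18 - 9*4 - 9*(-1))))*(-8) = (1*(-3*1 + 2/(18 - 36 + 9)))*(-8) = (1*(-3 + 2/(-9)))*(-8) = (1*(-3 + 2*(-⅑)))*(-8) = (1*(-3 - 2/9))*(-8) = (1*(-29/9))*(-8) = -29/9*(-8) = 232/9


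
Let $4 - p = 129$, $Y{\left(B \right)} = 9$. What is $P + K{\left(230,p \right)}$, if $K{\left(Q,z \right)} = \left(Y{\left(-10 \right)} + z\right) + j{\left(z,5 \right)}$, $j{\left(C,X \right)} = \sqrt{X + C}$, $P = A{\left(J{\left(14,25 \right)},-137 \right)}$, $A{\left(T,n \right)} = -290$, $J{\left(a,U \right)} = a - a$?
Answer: $-406 + 2 i \sqrt{30} \approx -406.0 + 10.954 i$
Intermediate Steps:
$J{\left(a,U \right)} = 0$
$P = -290$
$p = -125$ ($p = 4 - 129 = -125$)
$j{\left(C,X \right)} = \sqrt{C + X}$
$K{\left(Q,z \right)} = 9 + z + \sqrt{5 + z}$ ($K{\left(Q,z \right)} = \left(9 + z\right) + \sqrt{z + 5} = \left(9 + z\right) + \sqrt{5 + z} = 9 + z + \sqrt{5 + z}$)
$P + K{\left(230,p \right)} = -290 + \left(9 - 125 + \sqrt{5 - 125}\right) = -290 + \left(9 - 125 + \sqrt{-120}\right) = -290 + \left(9 - 125 + 2 i \sqrt{30}\right) = -290 - \left(116 - 2 i \sqrt{30}\right) = -406 + 2 i \sqrt{30}$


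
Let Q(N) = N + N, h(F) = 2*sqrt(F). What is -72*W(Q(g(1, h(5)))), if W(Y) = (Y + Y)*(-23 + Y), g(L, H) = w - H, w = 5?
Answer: 7200 - 1728*sqrt(5) ≈ 3336.1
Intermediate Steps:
g(L, H) = 5 - H
Q(N) = 2*N
W(Y) = 2*Y*(-23 + Y) (W(Y) = (2*Y)*(-23 + Y) = 2*Y*(-23 + Y))
-72*W(Q(g(1, h(5)))) = -144*2*(5 - 2*sqrt(5))*(-23 + 2*(5 - 2*sqrt(5))) = -144*(10 - 4*sqrt(5))*(-23 + (10 - 4*sqrt(5))) = -144*(10 - 4*sqrt(5))*(-13 - 4*sqrt(5)) = -144*(-13 - 4*sqrt(5))*(10 - 4*sqrt(5))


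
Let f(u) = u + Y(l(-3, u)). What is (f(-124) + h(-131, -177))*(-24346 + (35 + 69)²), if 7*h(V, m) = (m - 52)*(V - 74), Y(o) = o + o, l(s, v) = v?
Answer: -599933730/7 ≈ -8.5705e+7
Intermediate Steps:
Y(o) = 2*o
h(V, m) = (-74 + V)*(-52 + m)/7 (h(V, m) = ((m - 52)*(V - 74))/7 = ((-52 + m)*(-74 + V))/7 = ((-74 + V)*(-52 + m))/7 = (-74 + V)*(-52 + m)/7)
f(u) = 3*u (f(u) = u + 2*u = 3*u)
(f(-124) + h(-131, -177))*(-24346 + (35 + 69)²) = (3*(-124) + (3848/7 - 74/7*(-177) - 52/7*(-131) + (⅐)*(-131)*(-177)))*(-24346 + (35 + 69)²) = (-372 + (3848/7 + 13098/7 + 6812/7 + 23187/7))*(-24346 + 104²) = (-372 + 46945/7)*(-24346 + 10816) = (44341/7)*(-13530) = -599933730/7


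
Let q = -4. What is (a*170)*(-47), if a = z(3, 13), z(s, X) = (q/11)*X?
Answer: 415480/11 ≈ 37771.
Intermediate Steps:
z(s, X) = -4*X/11 (z(s, X) = (-4/11)*X = (-4*1/11)*X = -4*X/11)
a = -52/11 (a = -4/11*13 = -52/11 ≈ -4.7273)
(a*170)*(-47) = -52/11*170*(-47) = -8840/11*(-47) = 415480/11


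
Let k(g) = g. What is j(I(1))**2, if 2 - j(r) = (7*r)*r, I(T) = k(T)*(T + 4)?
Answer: 29929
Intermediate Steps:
I(T) = T*(4 + T) (I(T) = T*(T + 4) = T*(4 + T))
j(r) = 2 - 7*r**2 (j(r) = 2 - 7*r*r = 2 - 7*r**2)
j(I(1))**2 = (2 - 7*(4 + 1)**2)**2 = (2 - 7*(1*5)**2)**2 = (2 - 7*5**2)**2 = (2 - 7*25)**2 = (2 - 175)**2 = (-173)**2 = 29929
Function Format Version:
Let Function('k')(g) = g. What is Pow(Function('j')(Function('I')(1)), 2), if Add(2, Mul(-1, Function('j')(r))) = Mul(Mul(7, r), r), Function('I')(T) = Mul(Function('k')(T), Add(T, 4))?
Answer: 29929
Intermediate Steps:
Function('I')(T) = Mul(T, Add(4, T)) (Function('I')(T) = Mul(T, Add(T, 4)) = Mul(T, Add(4, T)))
Function('j')(r) = Add(2, Mul(-7, Pow(r, 2))) (Function('j')(r) = Add(2, Mul(-1, Mul(Mul(7, r), r))) = Add(2, Mul(-1, Mul(7, Pow(r, 2)))) = Add(2, Mul(-7, Pow(r, 2))))
Pow(Function('j')(Function('I')(1)), 2) = Pow(Add(2, Mul(-7, Pow(Mul(1, Add(4, 1)), 2))), 2) = Pow(Add(2, Mul(-7, Pow(Mul(1, 5), 2))), 2) = Pow(Add(2, Mul(-7, Pow(5, 2))), 2) = Pow(Add(2, Mul(-7, 25)), 2) = Pow(Add(2, -175), 2) = Pow(-173, 2) = 29929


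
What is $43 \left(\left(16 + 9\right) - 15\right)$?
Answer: $430$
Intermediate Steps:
$43 \left(\left(16 + 9\right) - 15\right) = 43 \left(25 - 15\right) = 43 \cdot 10 = 430$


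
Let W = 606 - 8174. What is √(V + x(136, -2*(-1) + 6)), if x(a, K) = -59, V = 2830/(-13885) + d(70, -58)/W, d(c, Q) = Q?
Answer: I*√1634133409932166/5254084 ≈ 7.6939*I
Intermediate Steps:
W = -7568
V = -2061211/10508168 (V = 2830/(-13885) - 58/(-7568) = 2830*(-1/13885) - 58*(-1/7568) = -566/2777 + 29/3784 = -2061211/10508168 ≈ -0.19615)
√(V + x(136, -2*(-1) + 6)) = √(-2061211/10508168 - 59) = √(-622043123/10508168) = I*√1634133409932166/5254084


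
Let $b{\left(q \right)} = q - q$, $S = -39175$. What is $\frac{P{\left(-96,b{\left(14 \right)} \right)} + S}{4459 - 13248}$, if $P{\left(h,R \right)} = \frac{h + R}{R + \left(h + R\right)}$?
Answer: $\frac{39174}{8789} \approx 4.4572$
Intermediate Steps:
$b{\left(q \right)} = 0$
$P{\left(h,R \right)} = \frac{R + h}{h + 2 R}$ ($P{\left(h,R \right)} = \frac{R + h}{R + \left(R + h\right)} = \frac{R + h}{h + 2 R}$)
$\frac{P{\left(-96,b{\left(14 \right)} \right)} + S}{4459 - 13248} = \frac{\frac{0 - 96}{-96 + 2 \cdot 0} - 39175}{4459 - 13248} = \frac{\frac{1}{-96 + 0} \left(-96\right) - 39175}{-8789} = \left(\frac{1}{-96} \left(-96\right) - 39175\right) \left(- \frac{1}{8789}\right) = \left(\left(- \frac{1}{96}\right) \left(-96\right) - 39175\right) \left(- \frac{1}{8789}\right) = \left(1 - 39175\right) \left(- \frac{1}{8789}\right) = \left(-39174\right) \left(- \frac{1}{8789}\right) = \frac{39174}{8789}$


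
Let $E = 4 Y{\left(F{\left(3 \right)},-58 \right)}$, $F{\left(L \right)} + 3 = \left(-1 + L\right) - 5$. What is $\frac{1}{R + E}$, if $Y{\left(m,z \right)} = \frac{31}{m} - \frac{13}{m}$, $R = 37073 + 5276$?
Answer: $\frac{1}{42337} \approx 2.362 \cdot 10^{-5}$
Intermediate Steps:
$F{\left(L \right)} = -9 + L$ ($F{\left(L \right)} = -3 + \left(\left(-1 + L\right) - 5\right) = -3 + \left(-6 + L\right) = -9 + L$)
$R = 42349$
$Y{\left(m,z \right)} = \frac{18}{m}$
$E = -12$ ($E = 4 \frac{18}{-9 + 3} = 4 \frac{18}{-6} = 4 \cdot 18 \left(- \frac{1}{6}\right) = 4 \left(-3\right) = -12$)
$\frac{1}{R + E} = \frac{1}{42349 - 12} = \frac{1}{42337}$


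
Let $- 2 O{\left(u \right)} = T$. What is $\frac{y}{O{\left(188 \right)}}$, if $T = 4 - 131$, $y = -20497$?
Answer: $- \frac{40994}{127} \approx -322.79$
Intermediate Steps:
$T = -127$ ($T = 4 - 131 = -127$)
$O{\left(u \right)} = \frac{127}{2}$ ($O{\left(u \right)} = \left(- \frac{1}{2}\right) \left(-127\right) = \frac{127}{2}$)
$\frac{y}{O{\left(188 \right)}} = - \frac{20497}{\frac{127}{2}} = \left(-20497\right) \frac{2}{127} = - \frac{40994}{127}$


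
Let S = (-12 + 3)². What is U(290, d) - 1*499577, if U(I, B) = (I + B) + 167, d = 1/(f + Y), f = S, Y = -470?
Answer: -194157681/389 ≈ -4.9912e+5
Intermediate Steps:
S = 81 (S = (-9)² = 81)
f = 81
d = -1/389 (d = 1/(81 - 470) = 1/(-389) = -1/389 ≈ -0.0025707)
U(I, B) = 167 + B + I (U(I, B) = (B + I) + 167 = 167 + B + I)
U(290, d) - 1*499577 = (167 - 1/389 + 290) - 1*499577 = 177772/389 - 499577 = -194157681/389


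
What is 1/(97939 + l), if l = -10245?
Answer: 1/87694 ≈ 1.1403e-5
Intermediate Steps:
1/(97939 + l) = 1/(97939 - 10245) = 1/87694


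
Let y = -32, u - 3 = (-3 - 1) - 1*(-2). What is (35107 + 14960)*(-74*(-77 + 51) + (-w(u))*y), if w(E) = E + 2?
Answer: 101135340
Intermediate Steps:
u = 1 (u = 3 + ((-3 - 1) - 1*(-2)) = 3 + (-4 + 2) = 3 - 2 = 1)
w(E) = 2 + E
(35107 + 14960)*(-74*(-77 + 51) + (-w(u))*y) = (35107 + 14960)*(-74*(-77 + 51) - (2 + 1)*(-32)) = 50067*(-74*(-26) - 1*3*(-32)) = 50067*(1924 - 3*(-32)) = 50067*(1924 + 96) = 50067*2020 = 101135340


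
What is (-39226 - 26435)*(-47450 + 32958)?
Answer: 951559212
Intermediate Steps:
(-39226 - 26435)*(-47450 + 32958) = -65661*(-14492) = 951559212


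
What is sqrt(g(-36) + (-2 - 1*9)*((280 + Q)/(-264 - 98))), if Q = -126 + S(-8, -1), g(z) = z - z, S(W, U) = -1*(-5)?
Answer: sqrt(633138)/362 ≈ 2.1981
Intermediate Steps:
S(W, U) = 5
g(z) = 0
Q = -121 (Q = -126 + 5 = -121)
sqrt(g(-36) + (-2 - 1*9)*((280 + Q)/(-264 - 98))) = sqrt(0 + (-2 - 1*9)*((280 - 121)/(-264 - 98))) = sqrt(0 + (-2 - 9)*(159/(-362))) = sqrt(0 - 1749*(-1)/362) = sqrt(0 - 11*(-159/362)) = sqrt(0 + 1749/362) = sqrt(1749/362) = sqrt(633138)/362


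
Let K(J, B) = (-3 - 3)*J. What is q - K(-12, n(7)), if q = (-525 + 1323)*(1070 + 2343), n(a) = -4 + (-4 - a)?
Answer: 2723502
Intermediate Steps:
n(a) = -8 - a
K(J, B) = -6*J
q = 2723574 (q = 798*3413 = 2723574)
q - K(-12, n(7)) = 2723574 - (-6)*(-12) = 2723574 - 1*72 = 2723574 - 72 = 2723502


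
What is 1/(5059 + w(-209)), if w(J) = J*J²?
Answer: -1/9124270 ≈ -1.0960e-7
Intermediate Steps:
w(J) = J³
1/(5059 + w(-209)) = 1/(5059 + (-209)³) = 1/(5059 - 9129329) = 1/(-9124270) = -1/9124270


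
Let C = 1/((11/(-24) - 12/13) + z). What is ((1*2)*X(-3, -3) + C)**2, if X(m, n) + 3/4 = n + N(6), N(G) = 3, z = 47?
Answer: 1770305625/810313156 ≈ 2.1847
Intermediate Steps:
C = 312/14233 (C = 1/((11/(-24) - 12/13) + 47) = 1/((11*(-1/24) - 12*1/13) + 47) = 1/((-11/24 - 12/13) + 47) = 1/(-431/312 + 47) = 1/(14233/312) = 312/14233 ≈ 0.021921)
X(m, n) = 9/4 + n (X(m, n) = -3/4 + (n + 3) = -3/4 + (3 + n) = 9/4 + n)
((1*2)*X(-3, -3) + C)**2 = ((1*2)*(9/4 - 3) + 312/14233)**2 = (2*(-3/4) + 312/14233)**2 = (-3/2 + 312/14233)**2 = (-42075/28466)**2 = 1770305625/810313156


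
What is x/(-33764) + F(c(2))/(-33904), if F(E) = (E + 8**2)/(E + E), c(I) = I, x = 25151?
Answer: -426638305/572367328 ≈ -0.74539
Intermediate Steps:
F(E) = (64 + E)/(2*E) (F(E) = (E + 64)/((2*E)) = (64 + E)*(1/(2*E)) = (64 + E)/(2*E))
x/(-33764) + F(c(2))/(-33904) = 25151/(-33764) + ((1/2)*(64 + 2)/2)/(-33904) = 25151*(-1/33764) + ((1/2)*(1/2)*66)*(-1/33904) = -25151/33764 + (33/2)*(-1/33904) = -25151/33764 - 33/67808 = -426638305/572367328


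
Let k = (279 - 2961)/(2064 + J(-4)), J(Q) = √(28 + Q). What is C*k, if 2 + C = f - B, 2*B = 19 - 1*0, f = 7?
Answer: 1037934/177503 - 4023*√6/710012 ≈ 5.8335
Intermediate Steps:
B = 19/2 (B = (19 - 1*0)/2 = (19 + 0)/2 = (½)*19 = 19/2 ≈ 9.5000)
C = -9/2 (C = -2 + (7 - 1*19/2) = -2 + (7 - 19/2) = -2 - 5/2 = -9/2 ≈ -4.5000)
k = -2682/(2064 + 2*√6) (k = (279 - 2961)/(2064 + √(28 - 4)) = -2682/(2064 + √24) = -2682/(2064 + 2*√6) ≈ -1.2963)
C*k = -9*(-230652/177503 + 447*√6/355006)/2 = 1037934/177503 - 4023*√6/710012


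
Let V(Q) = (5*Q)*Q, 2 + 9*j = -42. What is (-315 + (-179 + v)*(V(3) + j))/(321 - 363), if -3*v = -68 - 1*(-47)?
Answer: 64927/378 ≈ 171.76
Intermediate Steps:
j = -44/9 (j = -2/9 + (⅑)*(-42) = -2/9 - 14/3 = -44/9 ≈ -4.8889)
V(Q) = 5*Q²
v = 7 (v = -(-68 - 1*(-47))/3 = -(-68 + 47)/3 = -⅓*(-21) = 7)
(-315 + (-179 + v)*(V(3) + j))/(321 - 363) = (-315 + (-179 + 7)*(5*3² - 44/9))/(321 - 363) = (-315 - 172*(5*9 - 44/9))/(-42) = (-315 - 172*(45 - 44/9))*(-1/42) = (-315 - 172*361/9)*(-1/42) = (-315 - 62092/9)*(-1/42) = -64927/9*(-1/42) = 64927/378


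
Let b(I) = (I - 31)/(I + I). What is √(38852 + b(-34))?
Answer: √44914017/34 ≈ 197.11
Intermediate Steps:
b(I) = (-31 + I)/(2*I) (b(I) = (-31 + I)/((2*I)) = (-31 + I)*(1/(2*I)) = (-31 + I)/(2*I))
√(38852 + b(-34)) = √(38852 + (½)*(-31 - 34)/(-34)) = √(38852 + (½)*(-1/34)*(-65)) = √(38852 + 65/68) = √(2642001/68) = √44914017/34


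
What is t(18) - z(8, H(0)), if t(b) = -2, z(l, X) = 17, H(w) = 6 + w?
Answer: -19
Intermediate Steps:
t(18) - z(8, H(0)) = -2 - 1*17 = -2 - 17 = -19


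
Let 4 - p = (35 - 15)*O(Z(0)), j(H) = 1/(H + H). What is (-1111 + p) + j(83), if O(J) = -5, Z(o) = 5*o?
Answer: -167161/166 ≈ -1007.0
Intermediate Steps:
j(H) = 1/(2*H)
p = 104 (p = 4 - (35 - 15)*(-5) = 4 - 20*(-5) = 4 - 1*(-100) = 4 + 100 = 104)
(-1111 + p) + j(83) = (-1111 + 104) + (1/2)/83 = -1007 + (1/2)*(1/83) = -1007 + 1/166 = -167161/166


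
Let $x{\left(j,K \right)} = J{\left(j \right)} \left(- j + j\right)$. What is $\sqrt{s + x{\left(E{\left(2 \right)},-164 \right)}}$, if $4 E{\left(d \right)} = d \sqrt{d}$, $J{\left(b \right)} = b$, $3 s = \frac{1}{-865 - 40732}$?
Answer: $\frac{i \sqrt{124791}}{124791} \approx 0.0028308 i$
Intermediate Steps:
$s = - \frac{1}{124791}$ ($s = \frac{1}{3 \left(-865 - 40732\right)} = \frac{1}{3 \left(-41597\right)} = \frac{1}{3} \left(- \frac{1}{41597}\right) = - \frac{1}{124791} \approx -8.0134 \cdot 10^{-6}$)
$E{\left(d \right)} = \frac{d^{\frac{3}{2}}}{4}$ ($E{\left(d \right)} = \frac{d \sqrt{d}}{4} = \frac{d^{\frac{3}{2}}}{4}$)
$x{\left(j,K \right)} = 0$ ($x{\left(j,K \right)} = j \left(- j + j\right) = j 0 = 0$)
$\sqrt{s + x{\left(E{\left(2 \right)},-164 \right)}} = \sqrt{- \frac{1}{124791} + 0} = \sqrt{- \frac{1}{124791}} = \frac{i \sqrt{124791}}{124791}$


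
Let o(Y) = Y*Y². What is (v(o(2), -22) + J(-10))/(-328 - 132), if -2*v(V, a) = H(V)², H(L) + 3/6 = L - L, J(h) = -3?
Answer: 5/736 ≈ 0.0067935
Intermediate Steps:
o(Y) = Y³
H(L) = -½ (H(L) = -½ + (L - L) = -½ + 0 = -½)
v(V, a) = -⅛ (v(V, a) = -(-½)²/2 = -½*¼ = -⅛)
(v(o(2), -22) + J(-10))/(-328 - 132) = (-⅛ - 3)/(-328 - 132) = -25/8/(-460) = -25/8*(-1/460) = 5/736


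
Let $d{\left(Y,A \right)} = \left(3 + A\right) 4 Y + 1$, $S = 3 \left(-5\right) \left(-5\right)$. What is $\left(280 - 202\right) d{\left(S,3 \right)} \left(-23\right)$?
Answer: $-3230994$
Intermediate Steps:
$S = 75$ ($S = \left(-15\right) \left(-5\right) = 75$)
$d{\left(Y,A \right)} = 1 + Y \left(12 + 4 A\right)$ ($d{\left(Y,A \right)} = \left(12 + 4 A\right) Y + 1 = Y \left(12 + 4 A\right) + 1 = 1 + Y \left(12 + 4 A\right)$)
$\left(280 - 202\right) d{\left(S,3 \right)} \left(-23\right) = \left(280 - 202\right) \left(1 + 12 \cdot 75 + 4 \cdot 3 \cdot 75\right) \left(-23\right) = 78 \left(1 + 900 + 900\right) \left(-23\right) = 78 \cdot 1801 \left(-23\right) = 78 \left(-41423\right) = -3230994$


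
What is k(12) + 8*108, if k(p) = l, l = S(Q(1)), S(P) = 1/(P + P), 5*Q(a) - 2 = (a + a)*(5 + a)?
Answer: 24197/28 ≈ 864.18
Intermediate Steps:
Q(a) = ⅖ + 2*a*(5 + a)/5 (Q(a) = ⅖ + ((a + a)*(5 + a))/5 = ⅖ + ((2*a)*(5 + a))/5 = ⅖ + (2*a*(5 + a))/5 = ⅖ + 2*a*(5 + a)/5)
S(P) = 1/(2*P)
l = 5/28 (l = 1/(2*(⅖ + 2*1 + (⅖)*1²)) = 1/(2*(⅖ + 2 + (⅖)*1)) = 1/(2*(⅖ + 2 + ⅖)) = 1/(2*(14/5)) = (½)*(5/14) = 5/28 ≈ 0.17857)
k(p) = 5/28
k(12) + 8*108 = 5/28 + 8*108 = 5/28 + 864 = 24197/28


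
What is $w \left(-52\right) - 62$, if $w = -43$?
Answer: $2174$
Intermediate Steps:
$w \left(-52\right) - 62 = \left(-43\right) \left(-52\right) - 62 = 2236 - 62 = 2174$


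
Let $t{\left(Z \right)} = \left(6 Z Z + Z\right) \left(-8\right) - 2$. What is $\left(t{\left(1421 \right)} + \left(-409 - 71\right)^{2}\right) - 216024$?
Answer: $-96920562$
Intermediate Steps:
$t{\left(Z \right)} = -2 - 48 Z^{2} - 8 Z$ ($t{\left(Z \right)} = \left(6 Z^{2} + Z\right) \left(-8\right) - 2 = \left(Z + 6 Z^{2}\right) \left(-8\right) - 2 = \left(- 48 Z^{2} - 8 Z\right) - 2 = -2 - 48 Z^{2} - 8 Z$)
$\left(t{\left(1421 \right)} + \left(-409 - 71\right)^{2}\right) - 216024 = \left(\left(-2 - 48 \cdot 1421^{2} - 11368\right) + \left(-409 - 71\right)^{2}\right) - 216024 = \left(\left(-2 - 96923568 - 11368\right) + \left(-480\right)^{2}\right) - 216024 = \left(\left(-2 - 96923568 - 11368\right) + 230400\right) - 216024 = \left(-96934938 + 230400\right) - 216024 = -96704538 - 216024 = -96920562$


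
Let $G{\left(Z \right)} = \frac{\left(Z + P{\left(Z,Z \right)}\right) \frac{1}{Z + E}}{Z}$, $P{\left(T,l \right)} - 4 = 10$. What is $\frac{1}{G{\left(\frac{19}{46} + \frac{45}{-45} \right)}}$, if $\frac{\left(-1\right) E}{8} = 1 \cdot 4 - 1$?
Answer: $\frac{30537}{28382} \approx 1.0759$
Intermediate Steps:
$P{\left(T,l \right)} = 14$ ($P{\left(T,l \right)} = 4 + 10 = 14$)
$E = -24$ ($E = - 8 \left(1 \cdot 4 - 1\right) = - 8 \left(4 - 1\right) = \left(-8\right) 3 = -24$)
$G{\left(Z \right)} = \frac{14 + Z}{Z \left(-24 + Z\right)}$ ($G{\left(Z \right)} = \frac{\left(Z + 14\right) \frac{1}{Z - 24}}{Z} = \frac{\left(14 + Z\right) \frac{1}{-24 + Z}}{Z} = \frac{\frac{1}{-24 + Z} \left(14 + Z\right)}{Z} = \frac{14 + Z}{Z \left(-24 + Z\right)}$)
$\frac{1}{G{\left(\frac{19}{46} + \frac{45}{-45} \right)}} = \frac{1}{\frac{1}{\frac{19}{46} + \frac{45}{-45}} \frac{1}{-24 + \left(\frac{19}{46} + \frac{45}{-45}\right)} \left(14 + \left(\frac{19}{46} + \frac{45}{-45}\right)\right)} = \frac{1}{\frac{1}{19 \cdot \frac{1}{46} + 45 \left(- \frac{1}{45}\right)} \frac{1}{-24 + \left(19 \cdot \frac{1}{46} + 45 \left(- \frac{1}{45}\right)\right)} \left(14 + \left(19 \cdot \frac{1}{46} + 45 \left(- \frac{1}{45}\right)\right)\right)} = \frac{1}{\frac{1}{\frac{19}{46} - 1} \frac{1}{-24 + \left(\frac{19}{46} - 1\right)} \left(14 + \left(\frac{19}{46} - 1\right)\right)} = \frac{1}{\frac{1}{- \frac{27}{46}} \frac{1}{-24 - \frac{27}{46}} \left(14 - \frac{27}{46}\right)} = \frac{1}{\left(- \frac{46}{27}\right) \frac{1}{- \frac{1131}{46}} \cdot \frac{617}{46}} = \frac{1}{\left(- \frac{46}{27}\right) \left(- \frac{46}{1131}\right) \frac{617}{46}} = \frac{1}{\frac{28382}{30537}} = \frac{30537}{28382}$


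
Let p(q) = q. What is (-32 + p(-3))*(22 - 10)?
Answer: -420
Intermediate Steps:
(-32 + p(-3))*(22 - 10) = (-32 - 3)*(22 - 10) = -35*12 = -420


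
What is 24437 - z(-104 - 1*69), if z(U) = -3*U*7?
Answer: 20804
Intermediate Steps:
z(U) = -21*U
24437 - z(-104 - 1*69) = 24437 - (-21)*(-104 - 1*69) = 24437 - (-21)*(-104 - 69) = 24437 - (-21)*(-173) = 24437 - 1*3633 = 24437 - 3633 = 20804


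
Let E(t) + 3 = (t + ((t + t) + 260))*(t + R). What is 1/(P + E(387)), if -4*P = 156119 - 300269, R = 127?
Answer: 2/1532857 ≈ 1.3048e-6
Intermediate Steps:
E(t) = -3 + (127 + t)*(260 + 3*t) (E(t) = -3 + (t + ((t + t) + 260))*(t + 127) = -3 + (t + (2*t + 260))*(127 + t) = -3 + (t + (260 + 2*t))*(127 + t) = -3 + (260 + 3*t)*(127 + t) = -3 + (127 + t)*(260 + 3*t))
P = 72075/2 (P = -(156119 - 300269)/4 = -¼*(-144150) = 72075/2 ≈ 36038.)
1/(P + E(387)) = 1/(72075/2 + (33017 + 3*387² + 641*387)) = 1/(72075/2 + (33017 + 3*149769 + 248067)) = 1/(72075/2 + (33017 + 449307 + 248067)) = 1/(72075/2 + 730391) = 1/(1532857/2) = 2/1532857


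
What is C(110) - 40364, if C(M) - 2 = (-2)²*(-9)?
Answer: -40398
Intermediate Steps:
C(M) = -34 (C(M) = 2 + (-2)²*(-9) = 2 + 4*(-9) = 2 - 36 = -34)
C(110) - 40364 = -34 - 40364 = -40398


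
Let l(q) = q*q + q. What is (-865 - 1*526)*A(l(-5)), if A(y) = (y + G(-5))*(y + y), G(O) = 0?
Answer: -1112800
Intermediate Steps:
l(q) = q + q**2 (l(q) = q**2 + q = q + q**2)
A(y) = 2*y**2 (A(y) = (y + 0)*(y + y) = y*(2*y) = 2*y**2)
(-865 - 1*526)*A(l(-5)) = (-865 - 1*526)*(2*(-5*(1 - 5))**2) = (-865 - 526)*(2*(-5*(-4))**2) = -2782*20**2 = -2782*400 = -1391*800 = -1112800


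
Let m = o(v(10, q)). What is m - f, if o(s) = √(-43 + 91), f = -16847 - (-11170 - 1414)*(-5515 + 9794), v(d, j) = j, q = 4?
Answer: -53830089 + 4*√3 ≈ -5.3830e+7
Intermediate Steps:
f = 53830089 (f = -16847 - (-12584)*4279 = -16847 - 1*(-53846936) = -16847 + 53846936 = 53830089)
o(s) = 4*√3 (o(s) = √48 = 4*√3)
m = 4*√3 ≈ 6.9282
m - f = 4*√3 - 1*53830089 = 4*√3 - 53830089 = -53830089 + 4*√3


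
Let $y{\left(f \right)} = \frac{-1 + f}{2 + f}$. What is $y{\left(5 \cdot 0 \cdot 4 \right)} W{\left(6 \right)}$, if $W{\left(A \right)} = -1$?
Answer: $\frac{1}{2} \approx 0.5$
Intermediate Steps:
$y{\left(f \right)} = \frac{-1 + f}{2 + f}$
$y{\left(5 \cdot 0 \cdot 4 \right)} W{\left(6 \right)} = \frac{-1 + 5 \cdot 0 \cdot 4}{2 + 5 \cdot 0 \cdot 4} \left(-1\right) = \frac{-1 + 0 \cdot 4}{2 + 0 \cdot 4} \left(-1\right) = \frac{-1 + 0}{2 + 0} \left(-1\right) = \frac{1}{2} \left(-1\right) \left(-1\right) = \left(- \frac{1}{2}\right) \left(-1\right) = \frac{1}{2}$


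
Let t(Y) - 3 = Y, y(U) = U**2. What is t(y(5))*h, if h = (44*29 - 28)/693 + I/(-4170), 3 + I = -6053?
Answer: 696368/7645 ≈ 91.088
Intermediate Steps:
I = -6056 (I = -3 - 6053 = -6056)
t(Y) = 3 + Y
h = 174092/53515 (h = (44*29 - 28)/693 - 6056/(-4170) = (1276 - 28)*(1/693) - 6056*(-1/4170) = 1248*(1/693) + 3028/2085 = 416/231 + 3028/2085 = 174092/53515 ≈ 3.2531)
t(y(5))*h = (3 + 5**2)*(174092/53515) = (3 + 25)*(174092/53515) = 28*(174092/53515) = 696368/7645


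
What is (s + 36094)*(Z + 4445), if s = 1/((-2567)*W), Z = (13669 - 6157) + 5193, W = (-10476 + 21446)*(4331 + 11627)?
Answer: 27816987500313706485/44937712042 ≈ 6.1901e+8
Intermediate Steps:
W = 175059260 (W = 10970*15958 = 175059260)
Z = 12705 (Z = 7512 + 5193 = 12705)
s = -1/449377120420 (s = 1/(-2567*175059260) = -1/2567*1/175059260 = -1/449377120420 ≈ -2.2253e-12)
(s + 36094)*(Z + 4445) = (-1/449377120420 + 36094)*(12705 + 4445) = (16219817784439479/449377120420)*17150 = 27816987500313706485/44937712042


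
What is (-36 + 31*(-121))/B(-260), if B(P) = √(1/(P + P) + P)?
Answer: 7574*I*√17576130/135201 ≈ 234.86*I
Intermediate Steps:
B(P) = √(P + 1/(2*P)) (B(P) = √(1/(2*P) + P) = √(P + 1/(2*P)))
(-36 + 31*(-121))/B(-260) = (-36 + 31*(-121))/((√(2/(-260) + 4*(-260))/2)) = (-36 - 3751)/((√(2*(-1/260) - 1040)/2)) = -3787*2/√(-1/130 - 1040) = -3787*(-2*I*√17576130/135201) = -(-7574)*I*√17576130/135201 = 7574*I*√17576130/135201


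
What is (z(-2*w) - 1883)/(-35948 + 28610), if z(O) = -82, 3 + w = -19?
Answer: 655/2446 ≈ 0.26778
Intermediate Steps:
w = -22 (w = -3 - 19 = -22)
(z(-2*w) - 1883)/(-35948 + 28610) = (-82 - 1883)/(-35948 + 28610) = -1965/(-7338) = -1965*(-1/7338) = 655/2446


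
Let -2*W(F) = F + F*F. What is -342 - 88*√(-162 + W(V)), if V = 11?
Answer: -342 - 176*I*√57 ≈ -342.0 - 1328.8*I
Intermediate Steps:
W(F) = -F/2 - F²/2 (W(F) = -(F + F*F)/2 = -(F + F²)/2 = -F/2 - F²/2)
-342 - 88*√(-162 + W(V)) = -342 - 88*√(-162 - ½*11*(1 + 11)) = -342 - 88*√(-162 - ½*11*12) = -342 - 88*√(-162 - 66) = -342 - 176*I*√57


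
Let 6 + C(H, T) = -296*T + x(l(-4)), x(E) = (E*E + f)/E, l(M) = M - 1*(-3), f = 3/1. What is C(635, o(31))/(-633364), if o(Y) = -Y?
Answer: -4583/316682 ≈ -0.014472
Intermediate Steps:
f = 3 (f = 3*1 = 3)
l(M) = 3 + M (l(M) = M + 3 = 3 + M)
x(E) = (3 + E**2)/E (x(E) = (E*E + 3)/E = (E**2 + 3)/E = (3 + E**2)/E)
C(H, T) = -10 - 296*T (C(H, T) = -6 + (-296*T + ((3 - 4) + 3/(3 - 4))) = -6 + (-296*T + (-1 + 3/(-1))) = -6 + (-296*T + (-1 + 3*(-1))) = -6 + (-296*T + (-1 - 3)) = -6 + (-296*T - 4) = -6 + (-4 - 296*T) = -10 - 296*T)
C(635, o(31))/(-633364) = (-10 - (-296)*31)/(-633364) = (-10 - 296*(-31))*(-1/633364) = (-10 + 9176)*(-1/633364) = 9166*(-1/633364) = -4583/316682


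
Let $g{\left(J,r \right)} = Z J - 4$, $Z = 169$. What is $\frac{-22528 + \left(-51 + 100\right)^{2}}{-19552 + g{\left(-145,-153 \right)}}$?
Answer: $\frac{6709}{14687} \approx 0.4568$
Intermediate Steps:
$g{\left(J,r \right)} = -4 + 169 J$ ($g{\left(J,r \right)} = 169 J - 4 = -4 + 169 J$)
$\frac{-22528 + \left(-51 + 100\right)^{2}}{-19552 + g{\left(-145,-153 \right)}} = \frac{-22528 + \left(-51 + 100\right)^{2}}{-19552 + \left(-4 + 169 \left(-145\right)\right)} = \frac{-22528 + 49^{2}}{-19552 - 24509} = \frac{-22528 + 2401}{-19552 - 24509} = - \frac{20127}{-44061} = \left(-20127\right) \left(- \frac{1}{44061}\right) = \frac{6709}{14687}$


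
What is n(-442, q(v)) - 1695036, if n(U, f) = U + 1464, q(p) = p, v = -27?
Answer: -1694014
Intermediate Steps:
n(U, f) = 1464 + U
n(-442, q(v)) - 1695036 = (1464 - 442) - 1695036 = 1022 - 1695036 = -1694014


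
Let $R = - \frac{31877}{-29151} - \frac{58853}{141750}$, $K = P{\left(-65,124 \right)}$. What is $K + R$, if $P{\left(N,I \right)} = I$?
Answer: $\frac{57243340883}{459128250} \approx 124.68$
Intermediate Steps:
$K = 124$
$R = \frac{311437883}{459128250}$ ($R = \left(-31877\right) \left(- \frac{1}{29151}\right) - \frac{58853}{141750} = \frac{31877}{29151} - \frac{58853}{141750} = \frac{311437883}{459128250} \approx 0.67832$)
$K + R = 124 + \frac{311437883}{459128250} = \frac{57243340883}{459128250}$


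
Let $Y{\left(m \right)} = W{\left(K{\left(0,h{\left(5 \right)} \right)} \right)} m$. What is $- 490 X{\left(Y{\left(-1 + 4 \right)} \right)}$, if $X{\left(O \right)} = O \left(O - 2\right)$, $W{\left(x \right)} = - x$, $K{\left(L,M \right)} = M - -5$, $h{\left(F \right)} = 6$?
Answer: $-565950$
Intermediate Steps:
$K{\left(L,M \right)} = 5 + M$ ($K{\left(L,M \right)} = M + 5 = 5 + M$)
$Y{\left(m \right)} = - 11 m$ ($Y{\left(m \right)} = - (5 + 6) m = \left(-1\right) 11 m = - 11 m$)
$X{\left(O \right)} = O \left(-2 + O\right)$
$- 490 X{\left(Y{\left(-1 + 4 \right)} \right)} = - 490 - 11 \left(-1 + 4\right) \left(-2 - 11 \left(-1 + 4\right)\right) = - 490 \left(-11\right) 3 \left(-2 - 33\right) = - 490 \left(- 33 \left(-2 - 33\right)\right) = - 490 \left(\left(-33\right) \left(-35\right)\right) = \left(-490\right) 1155 = -565950$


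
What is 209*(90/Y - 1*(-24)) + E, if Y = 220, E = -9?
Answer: 10185/2 ≈ 5092.5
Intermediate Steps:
209*(90/Y - 1*(-24)) + E = 209*(90/220 - 1*(-24)) - 9 = 209*(90*(1/220) + 24) - 9 = 209*(9/22 + 24) - 9 = 209*(537/22) - 9 = 10203/2 - 9 = 10185/2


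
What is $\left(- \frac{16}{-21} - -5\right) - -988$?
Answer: $\frac{20869}{21} \approx 993.76$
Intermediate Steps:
$\left(- \frac{16}{-21} - -5\right) - -988 = \left(\left(-16\right) \left(- \frac{1}{21}\right) + 5\right) + 988 = \left(\frac{16}{21} + 5\right) + 988 = \frac{121}{21} + 988 = \frac{20869}{21}$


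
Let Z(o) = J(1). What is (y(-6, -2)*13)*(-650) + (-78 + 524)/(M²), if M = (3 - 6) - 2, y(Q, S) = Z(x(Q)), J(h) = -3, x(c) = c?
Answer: 634196/25 ≈ 25368.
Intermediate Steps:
Z(o) = -3
y(Q, S) = -3
M = -5 (M = -3 - 2 = -5)
(y(-6, -2)*13)*(-650) + (-78 + 524)/(M²) = -3*13*(-650) + (-78 + 524)/((-5)²) = -39*(-650) + 446/25 = 25350 + 446*(1/25) = 25350 + 446/25 = 634196/25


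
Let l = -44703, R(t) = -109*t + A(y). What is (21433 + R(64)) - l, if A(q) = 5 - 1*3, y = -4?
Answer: 59162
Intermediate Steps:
A(q) = 2 (A(q) = 5 - 3 = 2)
R(t) = 2 - 109*t (R(t) = -109*t + 2 = 2 - 109*t)
(21433 + R(64)) - l = (21433 + (2 - 109*64)) - 1*(-44703) = (21433 + (2 - 6976)) + 44703 = (21433 - 6974) + 44703 = 14459 + 44703 = 59162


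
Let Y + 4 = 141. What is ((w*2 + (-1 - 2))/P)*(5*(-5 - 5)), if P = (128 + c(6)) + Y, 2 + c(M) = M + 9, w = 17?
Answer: -775/139 ≈ -5.5755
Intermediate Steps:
Y = 137 (Y = -4 + 141 = 137)
c(M) = 7 + M (c(M) = -2 + (M + 9) = -2 + (9 + M) = 7 + M)
P = 278 (P = (128 + (7 + 6)) + 137 = (128 + 13) + 137 = 141 + 137 = 278)
((w*2 + (-1 - 2))/P)*(5*(-5 - 5)) = ((17*2 + (-1 - 2))/278)*(5*(-5 - 5)) = ((34 - 3)*(1/278))*(5*(-10)) = (31*(1/278))*(-50) = (31/278)*(-50) = -775/139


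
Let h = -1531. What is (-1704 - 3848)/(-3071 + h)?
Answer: 2776/2301 ≈ 1.2064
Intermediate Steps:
(-1704 - 3848)/(-3071 + h) = (-1704 - 3848)/(-3071 - 1531) = -5552/(-4602) = -5552*(-1/4602) = 2776/2301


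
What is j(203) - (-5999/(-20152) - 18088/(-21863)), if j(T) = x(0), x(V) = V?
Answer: -495665513/440583176 ≈ -1.1250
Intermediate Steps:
j(T) = 0
j(203) - (-5999/(-20152) - 18088/(-21863)) = 0 - (-5999/(-20152) - 18088/(-21863)) = 0 - (-5999*(-1/20152) - 18088*(-1/21863)) = 0 - (5999/20152 + 18088/21863) = 0 - 1*495665513/440583176 = 0 - 495665513/440583176 = -495665513/440583176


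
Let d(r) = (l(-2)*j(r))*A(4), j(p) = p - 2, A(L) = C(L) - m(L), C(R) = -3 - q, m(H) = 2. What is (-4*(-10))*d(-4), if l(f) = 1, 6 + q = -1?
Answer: -480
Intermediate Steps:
q = -7 (q = -6 - 1 = -7)
C(R) = 4 (C(R) = -3 - 1*(-7) = -3 + 7 = 4)
A(L) = 2 (A(L) = 4 - 1*2 = 4 - 2 = 2)
j(p) = -2 + p
d(r) = -4 + 2*r (d(r) = (1*(-2 + r))*2 = (-2 + r)*2 = -4 + 2*r)
(-4*(-10))*d(-4) = (-4*(-10))*(-4 + 2*(-4)) = 40*(-4 - 8) = 40*(-12) = -480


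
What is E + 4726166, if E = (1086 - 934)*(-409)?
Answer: 4663998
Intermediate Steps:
E = -62168 (E = 152*(-409) = -62168)
E + 4726166 = -62168 + 4726166 = 4663998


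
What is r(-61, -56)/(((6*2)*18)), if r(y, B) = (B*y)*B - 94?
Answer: -95695/108 ≈ -886.06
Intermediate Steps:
r(y, B) = -94 + y*B² (r(y, B) = y*B² - 94 = -94 + y*B²)
r(-61, -56)/(((6*2)*18)) = (-94 - 61*(-56)²)/(((6*2)*18)) = (-94 - 61*3136)/((12*18)) = (-94 - 191296)/216 = -191390*1/216 = -95695/108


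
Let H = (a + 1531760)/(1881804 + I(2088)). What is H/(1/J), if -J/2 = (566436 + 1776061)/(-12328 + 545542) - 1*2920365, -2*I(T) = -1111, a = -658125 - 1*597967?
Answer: 858527827023728968/1003700438433 ≈ 8.5536e+5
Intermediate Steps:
a = -1256092 (a = -658125 - 597967 = -1256092)
I(T) = 1111/2 (I(T) = -½*(-1111) = 1111/2)
J = 1557177160613/266607 (J = -2*((566436 + 1776061)/(-12328 + 545542) - 1*2920365) = -2*(2342497/533214 - 2920365) = -2*(-1557177160613/533214) = 1557177160613/266607 ≈ 5.8407e+6)
H = 551336/3764719 (H = (-1256092 + 1531760)/(1881804 + 1111/2) = 275668/(3764719/2) = 275668*(2/3764719) = 551336/3764719 ≈ 0.14645)
H/(1/J) = 551336/(3764719*(1/(1557177160613/266607))) = 551336/(3764719*(266607/1557177160613)) = (551336/3764719)*(1557177160613/266607) = 858527827023728968/1003700438433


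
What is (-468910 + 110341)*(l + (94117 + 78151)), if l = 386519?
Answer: -200363695803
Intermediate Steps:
(-468910 + 110341)*(l + (94117 + 78151)) = (-468910 + 110341)*(386519 + (94117 + 78151)) = -358569*(386519 + 172268) = -358569*558787 = -200363695803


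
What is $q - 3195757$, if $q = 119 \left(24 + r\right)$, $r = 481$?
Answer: $-3135662$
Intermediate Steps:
$q = 60095$ ($q = 119 \left(24 + 481\right) = 119 \cdot 505 = 60095$)
$q - 3195757 = 60095 - 3195757 = -3135662$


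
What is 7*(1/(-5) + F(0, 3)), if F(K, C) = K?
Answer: -7/5 ≈ -1.4000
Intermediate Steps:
7*(1/(-5) + F(0, 3)) = 7*(1/(-5) + 0) = 7*(1*(-⅕) + 0) = 7*(-⅕ + 0) = 7*(-⅕) = -7/5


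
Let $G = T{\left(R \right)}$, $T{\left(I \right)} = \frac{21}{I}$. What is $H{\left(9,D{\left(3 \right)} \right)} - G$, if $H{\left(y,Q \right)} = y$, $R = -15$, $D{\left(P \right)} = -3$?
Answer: $\frac{52}{5} \approx 10.4$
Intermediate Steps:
$G = - \frac{7}{5}$ ($G = \frac{21}{-15} = 21 \left(- \frac{1}{15}\right) = - \frac{7}{5} \approx -1.4$)
$H{\left(9,D{\left(3 \right)} \right)} - G = 9 - - \frac{7}{5} = 9 + \frac{7}{5} = \frac{52}{5}$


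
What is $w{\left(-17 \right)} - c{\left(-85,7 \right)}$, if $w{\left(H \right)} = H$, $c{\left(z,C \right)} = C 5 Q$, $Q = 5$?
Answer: $-192$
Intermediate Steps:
$c{\left(z,C \right)} = 25 C$ ($c{\left(z,C \right)} = C 5 \cdot 5 = 5 C 5 = 25 C$)
$w{\left(-17 \right)} - c{\left(-85,7 \right)} = -17 - 25 \cdot 7 = -17 - 175 = -192$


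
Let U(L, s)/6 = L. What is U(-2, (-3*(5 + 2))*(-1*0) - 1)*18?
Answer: -216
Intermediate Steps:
U(L, s) = 6*L
U(-2, (-3*(5 + 2))*(-1*0) - 1)*18 = (6*(-2))*18 = -12*18 = -216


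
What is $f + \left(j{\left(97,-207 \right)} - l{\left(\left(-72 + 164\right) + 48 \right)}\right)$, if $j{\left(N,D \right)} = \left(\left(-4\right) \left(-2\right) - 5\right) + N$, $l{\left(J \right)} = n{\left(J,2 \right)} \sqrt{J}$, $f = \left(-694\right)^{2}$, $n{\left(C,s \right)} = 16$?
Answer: $481736 - 32 \sqrt{35} \approx 4.8155 \cdot 10^{5}$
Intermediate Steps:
$f = 481636$
$l{\left(J \right)} = 16 \sqrt{J}$
$j{\left(N,D \right)} = 3 + N$ ($j{\left(N,D \right)} = \left(8 - 5\right) + N = 3 + N$)
$f + \left(j{\left(97,-207 \right)} - l{\left(\left(-72 + 164\right) + 48 \right)}\right) = 481636 + \left(\left(3 + 97\right) - 16 \sqrt{\left(-72 + 164\right) + 48}\right) = 481636 + \left(100 - 16 \sqrt{92 + 48}\right) = 481636 + \left(100 - 16 \sqrt{140}\right) = 481636 + \left(100 - 16 \cdot 2 \sqrt{35}\right) = 481636 + \left(100 - 32 \sqrt{35}\right) = 481736 - 32 \sqrt{35}$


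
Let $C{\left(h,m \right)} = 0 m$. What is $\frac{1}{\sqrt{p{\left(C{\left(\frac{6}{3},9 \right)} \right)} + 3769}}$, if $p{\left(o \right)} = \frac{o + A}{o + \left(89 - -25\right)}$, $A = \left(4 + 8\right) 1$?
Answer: $\frac{\sqrt{151183}}{23871} \approx 0.016288$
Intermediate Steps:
$C{\left(h,m \right)} = 0$
$A = 12$ ($A = 12 \cdot 1 = 12$)
$p{\left(o \right)} = \frac{12 + o}{114 + o}$ ($p{\left(o \right)} = \frac{o + 12}{o + \left(89 - -25\right)} = \frac{12 + o}{o + \left(89 + 25\right)} = \frac{12 + o}{o + 114} = \frac{12 + o}{114 + o}$)
$\frac{1}{\sqrt{p{\left(C{\left(\frac{6}{3},9 \right)} \right)} + 3769}} = \frac{1}{\sqrt{\frac{12 + 0}{114 + 0} + 3769}} = \frac{1}{\sqrt{\frac{1}{114} \cdot 12 + 3769}} = \frac{1}{\sqrt{\frac{2}{19} + 3769}} = \frac{1}{\sqrt{\frac{71613}{19}}} = \frac{1}{\frac{3}{19} \sqrt{151183}} = \frac{\sqrt{151183}}{23871}$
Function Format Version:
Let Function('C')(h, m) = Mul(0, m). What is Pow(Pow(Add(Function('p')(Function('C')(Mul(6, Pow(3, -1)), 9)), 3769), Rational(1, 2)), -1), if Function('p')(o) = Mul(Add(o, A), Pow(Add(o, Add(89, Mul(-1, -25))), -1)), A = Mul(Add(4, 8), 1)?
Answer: Mul(Rational(1, 23871), Pow(151183, Rational(1, 2))) ≈ 0.016288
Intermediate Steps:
Function('C')(h, m) = 0
A = 12 (A = Mul(12, 1) = 12)
Function('p')(o) = Mul(Pow(Add(114, o), -1), Add(12, o)) (Function('p')(o) = Mul(Add(o, 12), Pow(Add(o, Add(89, Mul(-1, -25))), -1)) = Mul(Add(12, o), Pow(Add(o, Add(89, 25)), -1)) = Mul(Add(12, o), Pow(Add(o, 114), -1)) = Mul(Add(12, o), Pow(Add(114, o), -1)) = Mul(Pow(Add(114, o), -1), Add(12, o)))
Pow(Pow(Add(Function('p')(Function('C')(Mul(6, Pow(3, -1)), 9)), 3769), Rational(1, 2)), -1) = Pow(Pow(Add(Mul(Pow(Add(114, 0), -1), Add(12, 0)), 3769), Rational(1, 2)), -1) = Pow(Pow(Add(Mul(Pow(114, -1), 12), 3769), Rational(1, 2)), -1) = Pow(Pow(Add(Mul(Rational(1, 114), 12), 3769), Rational(1, 2)), -1) = Pow(Pow(Add(Rational(2, 19), 3769), Rational(1, 2)), -1) = Pow(Pow(Rational(71613, 19), Rational(1, 2)), -1) = Pow(Mul(Rational(3, 19), Pow(151183, Rational(1, 2))), -1) = Mul(Rational(1, 23871), Pow(151183, Rational(1, 2)))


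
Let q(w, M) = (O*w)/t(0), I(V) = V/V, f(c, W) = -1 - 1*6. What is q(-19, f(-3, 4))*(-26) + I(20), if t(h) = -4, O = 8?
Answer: -987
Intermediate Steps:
f(c, W) = -7 (f(c, W) = -1 - 6 = -7)
I(V) = 1
q(w, M) = -2*w (q(w, M) = (8*w)/(-4) = (8*w)*(-1/4) = -2*w)
q(-19, f(-3, 4))*(-26) + I(20) = -2*(-19)*(-26) + 1 = 38*(-26) + 1 = -988 + 1 = -987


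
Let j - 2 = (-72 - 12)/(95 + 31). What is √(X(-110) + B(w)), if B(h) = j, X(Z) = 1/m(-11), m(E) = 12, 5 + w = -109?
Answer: √51/6 ≈ 1.1902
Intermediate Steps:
w = -114 (w = -5 - 109 = -114)
X(Z) = 1/12
j = 4/3 (j = 2 + (-72 - 12)/(95 + 31) = 2 - 84/126 = 2 - 84*1/126 = 2 - ⅔ = 4/3 ≈ 1.3333)
B(h) = 4/3
√(X(-110) + B(w)) = √(1/12 + 4/3) = √(17/12) = √51/6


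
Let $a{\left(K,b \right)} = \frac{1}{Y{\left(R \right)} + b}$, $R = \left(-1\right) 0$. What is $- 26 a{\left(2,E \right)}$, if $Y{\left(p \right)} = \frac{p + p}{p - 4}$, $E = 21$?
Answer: $- \frac{26}{21} \approx -1.2381$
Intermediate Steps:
$R = 0$
$Y{\left(p \right)} = \frac{2 p}{-4 + p}$
$a{\left(K,b \right)} = \frac{1}{b}$ ($a{\left(K,b \right)} = \frac{1}{2 \cdot 0 \frac{1}{-4 + 0} + b} = \frac{1}{2 \cdot 0 \frac{1}{-4} + b} = \frac{1}{2 \cdot 0 \left(- \frac{1}{4}\right) + b} = \frac{1}{0 + b} = \frac{1}{b}$)
$- 26 a{\left(2,E \right)} = - \frac{26}{21}$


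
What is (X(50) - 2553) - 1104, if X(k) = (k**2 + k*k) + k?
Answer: 1393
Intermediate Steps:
X(k) = k + 2*k**2 (X(k) = (k**2 + k**2) + k = 2*k**2 + k = k + 2*k**2)
(X(50) - 2553) - 1104 = (50*(1 + 2*50) - 2553) - 1104 = (50*(1 + 100) - 2553) - 1104 = (50*101 - 2553) - 1104 = (5050 - 2553) - 1104 = 2497 - 1104 = 1393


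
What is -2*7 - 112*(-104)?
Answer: 11634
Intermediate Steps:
-2*7 - 112*(-104) = -14 + 11648 = 11634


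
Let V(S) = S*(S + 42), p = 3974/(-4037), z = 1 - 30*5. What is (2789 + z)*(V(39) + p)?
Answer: 3059738160/367 ≈ 8.3372e+6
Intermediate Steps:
z = -149 (z = 1 - 150 = -149)
p = -3974/4037 (p = 3974*(-1/4037) = -3974/4037 ≈ -0.98439)
V(S) = S*(42 + S)
(2789 + z)*(V(39) + p) = (2789 - 149)*(39*(42 + 39) - 3974/4037) = 2640*(39*81 - 3974/4037) = 2640*(3159 - 3974/4037) = 2640*(12748909/4037) = 3059738160/367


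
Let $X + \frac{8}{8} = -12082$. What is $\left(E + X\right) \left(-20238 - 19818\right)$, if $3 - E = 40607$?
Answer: $2110430472$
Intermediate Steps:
$E = -40604$ ($E = 3 - 40607 = -40604$)
$X = -12083$ ($X = -1 - 12082 = -12083$)
$\left(E + X\right) \left(-20238 - 19818\right) = \left(-40604 - 12083\right) \left(-20238 - 19818\right) = \left(-52687\right) \left(-40056\right) = 2110430472$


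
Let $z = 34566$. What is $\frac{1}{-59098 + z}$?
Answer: $- \frac{1}{24532} \approx -4.0763 \cdot 10^{-5}$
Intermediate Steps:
$\frac{1}{-59098 + z} = \frac{1}{-59098 + 34566} = \frac{1}{-24532} = - \frac{1}{24532}$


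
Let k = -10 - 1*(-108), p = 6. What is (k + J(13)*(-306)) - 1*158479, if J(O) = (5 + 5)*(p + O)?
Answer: -216521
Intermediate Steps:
k = 98 (k = -10 + 108 = 98)
J(O) = 60 + 10*O (J(O) = (5 + 5)*(6 + O) = 10*(6 + O) = 60 + 10*O)
(k + J(13)*(-306)) - 1*158479 = (98 + (60 + 10*13)*(-306)) - 1*158479 = (98 + (60 + 130)*(-306)) - 158479 = (98 + 190*(-306)) - 158479 = (98 - 58140) - 158479 = -58042 - 158479 = -216521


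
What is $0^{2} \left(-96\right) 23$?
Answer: $0$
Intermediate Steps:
$0^{2} \left(-96\right) 23 = 0 \left(-96\right) 23 = 0 \cdot 23 = 0$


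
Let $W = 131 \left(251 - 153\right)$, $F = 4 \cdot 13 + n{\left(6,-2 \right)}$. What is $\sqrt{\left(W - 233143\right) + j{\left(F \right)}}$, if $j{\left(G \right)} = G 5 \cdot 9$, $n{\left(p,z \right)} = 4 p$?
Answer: $i \sqrt{216885} \approx 465.71 i$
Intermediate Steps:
$F = 76$ ($F = 4 \cdot 13 + 4 \cdot 6 = 52 + 24 = 76$)
$j{\left(G \right)} = 45 G$ ($j{\left(G \right)} = 5 G 9 = 45 G$)
$W = 12838$ ($W = 131 \cdot 98 = 12838$)
$\sqrt{\left(W - 233143\right) + j{\left(F \right)}} = \sqrt{\left(12838 - 233143\right) + 45 \cdot 76} = \sqrt{-220305 + 3420} = \sqrt{-216885} = i \sqrt{216885}$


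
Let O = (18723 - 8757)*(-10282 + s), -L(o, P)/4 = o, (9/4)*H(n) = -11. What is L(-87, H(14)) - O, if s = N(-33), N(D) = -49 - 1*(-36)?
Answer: 102600318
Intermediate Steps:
N(D) = -13 (N(D) = -49 + 36 = -13)
H(n) = -44/9 (H(n) = (4/9)*(-11) = -44/9)
s = -13
L(o, P) = -4*o
O = -102599970 (O = (18723 - 8757)*(-10282 - 13) = 9966*(-10295) = -102599970)
L(-87, H(14)) - O = -4*(-87) - 1*(-102599970) = 348 + 102599970 = 102600318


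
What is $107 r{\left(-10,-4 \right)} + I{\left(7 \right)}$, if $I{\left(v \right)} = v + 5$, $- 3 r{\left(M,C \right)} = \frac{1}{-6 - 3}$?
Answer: $\frac{431}{27} \approx 15.963$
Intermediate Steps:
$r{\left(M,C \right)} = \frac{1}{27}$ ($r{\left(M,C \right)} = - \frac{1}{3 \left(-6 - 3\right)} = - \frac{1}{3 \left(-9\right)} = \left(- \frac{1}{3}\right) \left(- \frac{1}{9}\right) = \frac{1}{27}$)
$I{\left(v \right)} = 5 + v$
$107 r{\left(-10,-4 \right)} + I{\left(7 \right)} = 107 \cdot \frac{1}{27} + \left(5 + 7\right) = \frac{107}{27} + 12 = \frac{431}{27}$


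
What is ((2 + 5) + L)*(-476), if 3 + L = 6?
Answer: -4760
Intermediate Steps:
L = 3 (L = -3 + 6 = 3)
((2 + 5) + L)*(-476) = ((2 + 5) + 3)*(-476) = (7 + 3)*(-476) = 10*(-476) = -4760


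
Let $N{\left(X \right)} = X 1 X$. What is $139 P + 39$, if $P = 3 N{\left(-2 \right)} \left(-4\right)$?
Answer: $-6633$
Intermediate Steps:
$N{\left(X \right)} = X^{2}$ ($N{\left(X \right)} = X X = X^{2}$)
$P = -48$ ($P = 3 \left(-2\right)^{2} \left(-4\right) = 3 \cdot 4 \left(-4\right) = 12 \left(-4\right) = -48$)
$139 P + 39 = 139 \left(-48\right) + 39 = -6672 + 39 = -6633$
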